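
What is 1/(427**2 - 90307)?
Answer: 1/92022 ≈ 1.0867e-5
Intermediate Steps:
1/(427**2 - 90307) = 1/(182329 - 90307) = 1/92022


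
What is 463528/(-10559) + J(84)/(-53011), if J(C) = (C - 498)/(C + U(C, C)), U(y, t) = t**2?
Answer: -29240777812949/666094347310 ≈ -43.899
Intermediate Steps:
J(C) = (-498 + C)/(C + C**2) (J(C) = (C - 498)/(C + C**2) = (-498 + C)/(C + C**2))
463528/(-10559) + J(84)/(-53011) = 463528/(-10559) + ((-498 + 84)/(84*(1 + 84)))/(-53011) = 463528*(-1/10559) + ((1/84)*(-414)/85)*(-1/53011) = -463528/10559 + ((1/84)*(1/85)*(-414))*(-1/53011) = -463528/10559 - 69/1190*(-1/53011) = -463528/10559 + 69/63083090 = -29240777812949/666094347310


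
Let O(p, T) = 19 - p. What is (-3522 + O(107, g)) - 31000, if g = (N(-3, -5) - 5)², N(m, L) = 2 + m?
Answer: -34610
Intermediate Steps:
g = 36 (g = ((2 - 3) - 5)² = (-1 - 5)² = (-6)² = 36)
(-3522 + O(107, g)) - 31000 = (-3522 + (19 - 1*107)) - 31000 = (-3522 + (19 - 107)) - 31000 = (-3522 - 88) - 31000 = -3610 - 31000 = -34610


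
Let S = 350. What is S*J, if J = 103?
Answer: 36050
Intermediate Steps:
S*J = 350*103 = 36050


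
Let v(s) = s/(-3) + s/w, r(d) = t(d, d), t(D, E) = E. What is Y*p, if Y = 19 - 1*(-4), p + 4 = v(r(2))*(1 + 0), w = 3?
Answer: -92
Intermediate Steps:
r(d) = d
v(s) = 0 (v(s) = s/(-3) + s/3 = s*(-⅓) + s*(⅓) = -s/3 + s/3 = 0)
p = -4 (p = -4 + 0*(1 + 0) = -4 + 0*1 = -4 + 0 = -4)
Y = 23 (Y = 19 + 4 = 23)
Y*p = 23*(-4) = -92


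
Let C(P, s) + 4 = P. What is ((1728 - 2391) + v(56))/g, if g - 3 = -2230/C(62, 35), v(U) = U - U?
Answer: 19227/1028 ≈ 18.703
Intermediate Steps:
v(U) = 0
C(P, s) = -4 + P
g = -1028/29 (g = 3 - 2230/(-4 + 62) = 3 - 2230/58 = 3 - 2230*1/58 = 3 - 1115/29 = -1028/29 ≈ -35.448)
((1728 - 2391) + v(56))/g = ((1728 - 2391) + 0)/(-1028/29) = (-663 + 0)*(-29/1028) = -663*(-29/1028) = 19227/1028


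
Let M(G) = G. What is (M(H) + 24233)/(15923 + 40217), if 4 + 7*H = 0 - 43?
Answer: 42396/98245 ≈ 0.43153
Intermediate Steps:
H = -47/7 (H = -4/7 + (0 - 43)/7 = -4/7 + (1/7)*(-43) = -4/7 - 43/7 = -47/7 ≈ -6.7143)
(M(H) + 24233)/(15923 + 40217) = (-47/7 + 24233)/(15923 + 40217) = (169584/7)/56140 = (169584/7)*(1/56140) = 42396/98245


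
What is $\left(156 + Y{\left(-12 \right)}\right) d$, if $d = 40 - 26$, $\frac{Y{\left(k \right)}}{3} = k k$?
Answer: $8232$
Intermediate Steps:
$Y{\left(k \right)} = 3 k^{2}$ ($Y{\left(k \right)} = 3 k k = 3 k^{2}$)
$d = 14$ ($d = 40 - 26 = 14$)
$\left(156 + Y{\left(-12 \right)}\right) d = \left(156 + 3 \left(-12\right)^{2}\right) 14 = \left(156 + 3 \cdot 144\right) 14 = \left(156 + 432\right) 14 = 588 \cdot 14 = 8232$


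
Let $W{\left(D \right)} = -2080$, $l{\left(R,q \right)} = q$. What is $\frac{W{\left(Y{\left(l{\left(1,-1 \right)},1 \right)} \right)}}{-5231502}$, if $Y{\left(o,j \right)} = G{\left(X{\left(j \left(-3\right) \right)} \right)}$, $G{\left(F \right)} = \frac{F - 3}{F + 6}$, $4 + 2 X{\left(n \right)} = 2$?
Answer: $\frac{1040}{2615751} \approx 0.00039759$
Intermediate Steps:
$X{\left(n \right)} = -1$ ($X{\left(n \right)} = -2 + \frac{1}{2} \cdot 2 = -2 + 1 = -1$)
$G{\left(F \right)} = \frac{-3 + F}{6 + F}$
$Y{\left(o,j \right)} = - \frac{4}{5}$ ($Y{\left(o,j \right)} = \frac{-3 - 1}{6 - 1} = \frac{1}{5} \left(-4\right) = - \frac{4}{5}$)
$\frac{W{\left(Y{\left(l{\left(1,-1 \right)},1 \right)} \right)}}{-5231502} = - \frac{2080}{-5231502} = \left(-2080\right) \left(- \frac{1}{5231502}\right) = \frac{1040}{2615751}$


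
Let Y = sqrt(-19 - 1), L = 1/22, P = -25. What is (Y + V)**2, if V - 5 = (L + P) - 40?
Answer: 1730081/484 - 2638*I*sqrt(5)/11 ≈ 3574.5 - 536.25*I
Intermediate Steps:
L = 1/22 ≈ 0.045455
Y = 2*I*sqrt(5) (Y = sqrt(-20) = 2*I*sqrt(5) ≈ 4.4721*I)
V = -1319/22 (V = 5 + ((1/22 - 25) - 40) = 5 + (-549/22 - 40) = 5 - 1429/22 = -1319/22 ≈ -59.955)
(Y + V)**2 = (2*I*sqrt(5) - 1319/22)**2 = (-1319/22 + 2*I*sqrt(5))**2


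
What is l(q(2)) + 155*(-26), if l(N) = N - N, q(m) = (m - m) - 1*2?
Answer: -4030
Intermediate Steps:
q(m) = -2 (q(m) = 0 - 2 = -2)
l(N) = 0
l(q(2)) + 155*(-26) = 0 + 155*(-26) = 0 - 4030 = -4030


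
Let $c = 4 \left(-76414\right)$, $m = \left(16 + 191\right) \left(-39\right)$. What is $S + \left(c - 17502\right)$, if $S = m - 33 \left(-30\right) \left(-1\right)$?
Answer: $-332221$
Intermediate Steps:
$m = -8073$ ($m = 207 \left(-39\right) = -8073$)
$c = -305656$
$S = -9063$ ($S = -8073 - 33 \left(-30\right) \left(-1\right) = -8073 - \left(-990\right) \left(-1\right) = -8073 - 990 = -9063$)
$S + \left(c - 17502\right) = -9063 - 323158 = -332221$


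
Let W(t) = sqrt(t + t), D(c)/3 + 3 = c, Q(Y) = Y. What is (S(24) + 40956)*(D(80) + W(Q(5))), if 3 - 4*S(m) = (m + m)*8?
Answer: 37755333/4 + 163443*sqrt(10)/4 ≈ 9.5680e+6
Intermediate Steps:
D(c) = -9 + 3*c
W(t) = sqrt(2)*sqrt(t) (W(t) = sqrt(2*t) = sqrt(2)*sqrt(t))
S(m) = 3/4 - 4*m (S(m) = 3/4 - (m + m)*8/4 = 3/4 - 2*m*8/4 = 3/4 - 4*m)
(S(24) + 40956)*(D(80) + W(Q(5))) = ((3/4 - 4*24) + 40956)*((-9 + 3*80) + sqrt(2)*sqrt(5)) = ((3/4 - 96) + 40956)*((-9 + 240) + sqrt(10)) = (-381/4 + 40956)*(231 + sqrt(10)) = 163443*(231 + sqrt(10))/4 = 37755333/4 + 163443*sqrt(10)/4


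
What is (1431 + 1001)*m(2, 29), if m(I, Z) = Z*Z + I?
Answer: 2050176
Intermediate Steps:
m(I, Z) = I + Z² (m(I, Z) = Z² + I = I + Z²)
(1431 + 1001)*m(2, 29) = (1431 + 1001)*(2 + 29²) = 2432*(2 + 841) = 2432*843 = 2050176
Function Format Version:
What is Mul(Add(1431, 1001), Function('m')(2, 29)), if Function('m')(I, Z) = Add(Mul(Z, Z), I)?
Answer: 2050176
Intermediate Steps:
Function('m')(I, Z) = Add(I, Pow(Z, 2)) (Function('m')(I, Z) = Add(Pow(Z, 2), I) = Add(I, Pow(Z, 2)))
Mul(Add(1431, 1001), Function('m')(2, 29)) = Mul(Add(1431, 1001), Add(2, Pow(29, 2))) = Mul(2432, Add(2, 841)) = Mul(2432, 843) = 2050176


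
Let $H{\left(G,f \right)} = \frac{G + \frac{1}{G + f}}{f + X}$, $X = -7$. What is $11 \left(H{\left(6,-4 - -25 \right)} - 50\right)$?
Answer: $- \frac{206107}{378} \approx -545.26$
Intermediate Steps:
$H{\left(G,f \right)} = \frac{G + \frac{1}{G + f}}{-7 + f}$ ($H{\left(G,f \right)} = \frac{G + \frac{1}{G + f}}{f - 7} = \frac{G + \frac{1}{G + f}}{-7 + f}$)
$11 \left(H{\left(6,-4 - -25 \right)} - 50\right) = 11 \left(\frac{1 + 6^{2} + 6 \left(-4 - -25\right)}{\left(-4 - -25\right)^{2} - 42 - 7 \left(-4 - -25\right) + 6 \left(-4 - -25\right)} - 50\right) = 11 \left(\frac{1 + 36 + 6 \left(-4 + 25\right)}{\left(-4 + 25\right)^{2} - 42 - 7 \left(-4 + 25\right) + 6 \left(-4 + 25\right)} - 50\right) = 11 \left(\frac{1 + 36 + 6 \cdot 21}{21^{2} - 42 - 147 + 6 \cdot 21} - 50\right) = 11 \left(\frac{1 + 36 + 126}{441 - 42 - 147 + 126} - 50\right) = 11 \left(\frac{1}{378} \cdot 163 - 50\right) = 11 \left(\frac{163}{378} - 50\right) = 11 \left(- \frac{18737}{378}\right) = - \frac{206107}{378}$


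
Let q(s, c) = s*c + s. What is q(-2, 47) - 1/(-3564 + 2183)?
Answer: -132575/1381 ≈ -95.999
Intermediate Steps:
q(s, c) = s + c*s (q(s, c) = c*s + s = s + c*s)
q(-2, 47) - 1/(-3564 + 2183) = -2*(1 + 47) - 1/(-3564 + 2183) = -2*48 - 1/(-1381) = -96 - 1*(-1/1381) = -96 + 1/1381 = -132575/1381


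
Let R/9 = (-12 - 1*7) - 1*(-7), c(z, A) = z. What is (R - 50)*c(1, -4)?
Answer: -158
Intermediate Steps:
R = -108 (R = 9*((-12 - 1*7) - 1*(-7)) = 9*((-12 - 7) + 7) = 9*(-19 + 7) = 9*(-12) = -108)
(R - 50)*c(1, -4) = (-108 - 50)*1 = -158*1 = -158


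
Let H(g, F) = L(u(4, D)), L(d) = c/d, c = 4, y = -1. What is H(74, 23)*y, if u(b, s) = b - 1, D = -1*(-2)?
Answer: -4/3 ≈ -1.3333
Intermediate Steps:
D = 2
u(b, s) = -1 + b
L(d) = 4/d
H(g, F) = 4/3 (H(g, F) = 4/(-1 + 4) = 4/3)
H(74, 23)*y = (4/3)*(-1) = -4/3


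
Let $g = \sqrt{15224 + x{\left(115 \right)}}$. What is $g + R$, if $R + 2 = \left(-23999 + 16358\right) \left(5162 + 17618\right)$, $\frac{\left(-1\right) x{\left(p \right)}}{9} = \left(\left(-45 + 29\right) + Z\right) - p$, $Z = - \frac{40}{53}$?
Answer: $-174061982 + \frac{\sqrt{46095107}}{53} \approx -1.7406 \cdot 10^{8}$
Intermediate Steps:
$Z = - \frac{40}{53}$ ($Z = \left(-40\right) \frac{1}{53} = - \frac{40}{53} \approx -0.75472$)
$x{\left(p \right)} = \frac{7992}{53} + 9 p$ ($x{\left(p \right)} = - 9 \left(\left(\left(-45 + 29\right) - \frac{40}{53}\right) - p\right) = - 9 \left(\left(-16 - \frac{40}{53}\right) - p\right) = - 9 \left(- \frac{888}{53} - p\right) = \frac{7992}{53} + 9 p$)
$R = -174061982$ ($R = -2 + \left(-23999 + 16358\right) \left(5162 + 17618\right) = -2 - 174061980 = -174061982$)
$g = \frac{\sqrt{46095107}}{53}$ ($g = \sqrt{15224 + \left(\frac{7992}{53} + 9 \cdot 115\right)} = \sqrt{15224 + \left(\frac{7992}{53} + 1035\right)} = \sqrt{15224 + \frac{62847}{53}} = \sqrt{\frac{869719}{53}} = \frac{\sqrt{46095107}}{53} \approx 128.1$)
$g + R = \frac{\sqrt{46095107}}{53} - 174061982 = -174061982 + \frac{\sqrt{46095107}}{53}$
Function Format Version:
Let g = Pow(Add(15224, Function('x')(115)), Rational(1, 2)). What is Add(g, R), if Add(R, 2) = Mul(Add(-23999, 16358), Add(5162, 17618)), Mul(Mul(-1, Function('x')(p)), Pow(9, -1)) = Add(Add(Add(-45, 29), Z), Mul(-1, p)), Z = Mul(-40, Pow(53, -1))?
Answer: Add(-174061982, Mul(Rational(1, 53), Pow(46095107, Rational(1, 2)))) ≈ -1.7406e+8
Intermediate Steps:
Z = Rational(-40, 53) (Z = Mul(-40, Rational(1, 53)) = Rational(-40, 53) ≈ -0.75472)
Function('x')(p) = Add(Rational(7992, 53), Mul(9, p)) (Function('x')(p) = Mul(-9, Add(Add(Add(-45, 29), Rational(-40, 53)), Mul(-1, p))) = Mul(-9, Add(Add(-16, Rational(-40, 53)), Mul(-1, p))) = Mul(-9, Add(Rational(-888, 53), Mul(-1, p))) = Add(Rational(7992, 53), Mul(9, p)))
R = -174061982 (R = Add(-2, Mul(Add(-23999, 16358), Add(5162, 17618))) = Add(-2, Mul(-7641, 22780)) = Add(-2, -174061980) = -174061982)
g = Mul(Rational(1, 53), Pow(46095107, Rational(1, 2))) (g = Pow(Add(15224, Add(Rational(7992, 53), Mul(9, 115))), Rational(1, 2)) = Pow(Add(15224, Add(Rational(7992, 53), 1035)), Rational(1, 2)) = Pow(Add(15224, Rational(62847, 53)), Rational(1, 2)) = Pow(Rational(869719, 53), Rational(1, 2)) = Mul(Rational(1, 53), Pow(46095107, Rational(1, 2))) ≈ 128.10)
Add(g, R) = Add(Mul(Rational(1, 53), Pow(46095107, Rational(1, 2))), -174061982) = Add(-174061982, Mul(Rational(1, 53), Pow(46095107, Rational(1, 2))))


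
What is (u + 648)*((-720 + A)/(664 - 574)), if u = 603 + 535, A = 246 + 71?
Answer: -359879/45 ≈ -7997.3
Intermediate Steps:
A = 317
u = 1138
(u + 648)*((-720 + A)/(664 - 574)) = (1138 + 648)*((-720 + 317)/(664 - 574)) = 1786*(-403/90) = -359879/45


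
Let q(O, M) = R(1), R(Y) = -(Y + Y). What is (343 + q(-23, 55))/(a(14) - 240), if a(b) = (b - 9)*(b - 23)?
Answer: -341/285 ≈ -1.1965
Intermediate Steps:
a(b) = (-23 + b)*(-9 + b) (a(b) = (-9 + b)*(-23 + b) = (-23 + b)*(-9 + b))
R(Y) = -2*Y
q(O, M) = -2 (q(O, M) = -2*1 = -2)
(343 + q(-23, 55))/(a(14) - 240) = (343 - 2)/((207 + 14**2 - 32*14) - 240) = 341/((207 + 196 - 448) - 240) = 341/(-45 - 240) = 341/(-285) = 341*(-1/285) = -341/285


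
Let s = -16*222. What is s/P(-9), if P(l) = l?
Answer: 1184/3 ≈ 394.67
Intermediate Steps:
s = -3552
s/P(-9) = -3552/(-9) = -3552*(-⅑) = 1184/3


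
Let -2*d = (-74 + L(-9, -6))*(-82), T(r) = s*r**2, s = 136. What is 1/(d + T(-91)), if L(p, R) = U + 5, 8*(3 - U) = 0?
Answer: 1/1123510 ≈ 8.9007e-7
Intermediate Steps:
U = 3 (U = 3 - 1/8*0 = 3 + 0 = 3)
L(p, R) = 8 (L(p, R) = 3 + 5 = 8)
T(r) = 136*r**2
d = -2706 (d = -(-74 + 8)*(-82)/2 = -(-33)*(-82) = -1/2*5412 = -2706)
1/(d + T(-91)) = 1/(-2706 + 136*(-91)**2) = 1/(-2706 + 136*8281) = 1/(-2706 + 1126216) = 1/1123510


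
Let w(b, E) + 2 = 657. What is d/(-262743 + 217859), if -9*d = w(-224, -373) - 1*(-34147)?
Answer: 17401/201978 ≈ 0.086153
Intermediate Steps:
w(b, E) = 655 (w(b, E) = -2 + 657 = 655)
d = -34802/9 (d = -(655 - 1*(-34147))/9 = -(655 + 34147)/9 = -1/9*34802 = -34802/9 ≈ -3866.9)
d/(-262743 + 217859) = -34802/(9*(-262743 + 217859)) = -34802/9/(-44884) = -34802/9*(-1/44884) = 17401/201978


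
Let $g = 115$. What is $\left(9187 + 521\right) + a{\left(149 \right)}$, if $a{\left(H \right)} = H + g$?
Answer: $9972$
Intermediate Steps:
$a{\left(H \right)} = 115 + H$ ($a{\left(H \right)} = H + 115 = 115 + H$)
$\left(9187 + 521\right) + a{\left(149 \right)} = \left(9187 + 521\right) + \left(115 + 149\right) = 9708 + 264 = 9972$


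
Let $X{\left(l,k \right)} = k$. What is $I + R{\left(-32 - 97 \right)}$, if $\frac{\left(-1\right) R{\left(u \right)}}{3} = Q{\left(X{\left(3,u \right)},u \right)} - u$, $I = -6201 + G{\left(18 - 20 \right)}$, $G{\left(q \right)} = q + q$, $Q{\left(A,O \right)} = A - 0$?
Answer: $-6205$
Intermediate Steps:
$Q{\left(A,O \right)} = A$ ($Q{\left(A,O \right)} = A + 0 = A$)
$G{\left(q \right)} = 2 q$
$I = -6205$ ($I = -6201 + 2 \left(18 - 20\right) = -6201 + 2 \left(-2\right) = -6201 - 4 = -6205$)
$R{\left(u \right)} = 0$ ($R{\left(u \right)} = - 3 \left(u - u\right) = \left(-3\right) 0 = 0$)
$I + R{\left(-32 - 97 \right)} = -6205 + 0 = -6205$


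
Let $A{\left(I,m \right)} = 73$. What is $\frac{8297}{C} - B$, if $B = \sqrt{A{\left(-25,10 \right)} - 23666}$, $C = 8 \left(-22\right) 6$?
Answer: $- \frac{8297}{1056} - i \sqrt{23593} \approx -7.857 - 153.6 i$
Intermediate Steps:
$C = -1056$ ($C = \left(-176\right) 6 = -1056$)
$B = i \sqrt{23593}$ ($B = \sqrt{73 - 23666} = \sqrt{-23593} = i \sqrt{23593} \approx 153.6 i$)
$\frac{8297}{C} - B = \frac{8297}{-1056} - i \sqrt{23593} = 8297 \left(- \frac{1}{1056}\right) - i \sqrt{23593} = - \frac{8297}{1056} - i \sqrt{23593}$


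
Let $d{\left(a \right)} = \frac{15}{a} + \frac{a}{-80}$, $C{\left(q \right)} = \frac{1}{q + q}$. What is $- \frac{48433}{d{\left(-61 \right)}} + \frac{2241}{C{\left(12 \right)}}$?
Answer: $- \frac{100763576}{2521} \approx -39970.0$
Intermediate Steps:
$C{\left(q \right)} = \frac{1}{2 q}$
$d{\left(a \right)} = \frac{15}{a} - \frac{a}{80}$ ($d{\left(a \right)} = \frac{15}{a} + a \left(- \frac{1}{80}\right) = \frac{15}{a} - \frac{a}{80}$)
$- \frac{48433}{d{\left(-61 \right)}} + \frac{2241}{C{\left(12 \right)}} = - \frac{48433}{\frac{15}{-61} - - \frac{61}{80}} + \frac{2241}{\frac{1}{2} \cdot \frac{1}{12}} = - \frac{48433}{15 \left(- \frac{1}{61}\right) + \frac{61}{80}} + \frac{2241}{\frac{1}{2} \cdot \frac{1}{12}} = - \frac{48433}{- \frac{15}{61} + \frac{61}{80}} + 2241 \frac{1}{\frac{1}{24}} = - \frac{48433}{\frac{2521}{4880}} + 2241 \cdot 24 = \left(-48433\right) \frac{4880}{2521} + 53784 = - \frac{236353040}{2521} + 53784 = - \frac{100763576}{2521}$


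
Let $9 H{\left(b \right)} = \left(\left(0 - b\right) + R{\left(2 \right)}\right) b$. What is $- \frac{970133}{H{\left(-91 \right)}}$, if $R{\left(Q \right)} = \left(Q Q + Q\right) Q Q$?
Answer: $\frac{8731197}{10465} \approx 834.32$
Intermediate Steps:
$R{\left(Q \right)} = Q^{2} \left(Q + Q^{2}\right)$ ($R{\left(Q \right)} = \left(Q^{2} + Q\right) Q Q = \left(Q + Q^{2}\right) Q Q = Q \left(Q + Q^{2}\right) Q = Q^{2} \left(Q + Q^{2}\right)$)
$H{\left(b \right)} = \frac{b \left(24 - b\right)}{9}$ ($H{\left(b \right)} = \frac{\left(\left(0 - b\right) + 2^{3} \left(1 + 2\right)\right) b}{9} = \frac{\left(- b + 8 \cdot 3\right) b}{9} = \frac{\left(- b + 24\right) b}{9} = \frac{\left(24 - b\right) b}{9} = \frac{b \left(24 - b\right)}{9}$)
$- \frac{970133}{H{\left(-91 \right)}} = - \frac{970133}{\frac{1}{9} \left(-91\right) \left(24 - -91\right)} = - \frac{970133}{\frac{1}{9} \left(-91\right) \left(24 + 91\right)} = - \frac{970133}{\frac{1}{9} \left(-91\right) 115} = - \frac{970133}{- \frac{10465}{9}} = \left(-970133\right) \left(- \frac{9}{10465}\right) = \frac{8731197}{10465}$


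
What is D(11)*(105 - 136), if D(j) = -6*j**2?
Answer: 22506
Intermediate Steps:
D(11)*(105 - 136) = (-6*11**2)*(105 - 136) = -6*121*(-31) = -726*(-31) = 22506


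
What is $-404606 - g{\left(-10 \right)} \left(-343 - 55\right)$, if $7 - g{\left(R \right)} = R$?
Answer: $-397840$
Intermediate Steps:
$g{\left(R \right)} = 7 - R$
$-404606 - g{\left(-10 \right)} \left(-343 - 55\right) = -404606 - \left(7 - -10\right) \left(-343 - 55\right) = -404606 - \left(7 + 10\right) \left(-398\right) = -404606 - 17 \left(-398\right) = -404606 - -6766 = -404606 + 6766 = -397840$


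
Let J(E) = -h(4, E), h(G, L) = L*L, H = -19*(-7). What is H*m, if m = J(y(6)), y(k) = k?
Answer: -4788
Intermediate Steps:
H = 133
h(G, L) = L**2
J(E) = -E**2
m = -36 (m = -1*6**2 = -1*36 = -36)
H*m = 133*(-36) = -4788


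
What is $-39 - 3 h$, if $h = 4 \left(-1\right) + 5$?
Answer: $-42$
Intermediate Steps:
$h = 1$ ($h = -4 + 5 = 1$)
$-39 - 3 h = -39 - 3 = -42$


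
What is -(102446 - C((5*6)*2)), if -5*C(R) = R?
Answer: -102458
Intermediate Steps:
C(R) = -R/5
-(102446 - C((5*6)*2)) = -(102446 - (-1)*(5*6)*2/5) = -(102446 - (-1)*30*2/5) = -(102446 - (-1)*60/5) = -(102446 - 1*(-12)) = -(102446 + 12) = -1*102458 = -102458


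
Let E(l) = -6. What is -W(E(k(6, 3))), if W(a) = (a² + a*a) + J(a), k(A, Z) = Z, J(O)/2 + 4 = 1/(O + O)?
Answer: -383/6 ≈ -63.833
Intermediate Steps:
J(O) = -8 + 1/O (J(O) = -8 + 2/(O + O) = -8 + 2/((2*O)) = -8 + 2*(1/(2*O)) = -8 + 1/O)
W(a) = -8 + 1/a + 2*a² (W(a) = (a² + a*a) + (-8 + 1/a) = (a² + a²) + (-8 + 1/a) = 2*a² + (-8 + 1/a) = -8 + 1/a + 2*a²)
-W(E(k(6, 3))) = -(-8 + 1/(-6) + 2*(-6)²) = -(-8 - ⅙ + 2*36) = -(-8 - ⅙ + 72) = -1*383/6 = -383/6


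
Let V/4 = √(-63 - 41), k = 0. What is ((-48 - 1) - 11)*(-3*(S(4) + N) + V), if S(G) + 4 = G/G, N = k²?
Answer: -540 - 480*I*√26 ≈ -540.0 - 2447.5*I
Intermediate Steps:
N = 0 (N = 0² = 0)
V = 8*I*√26 (V = 4*√(-63 - 41) = 4*√(-104) = 4*(2*I*√26) = 8*I*√26 ≈ 40.792*I)
S(G) = -3 (S(G) = -4 + G/G = -4 + 1 = -3)
((-48 - 1) - 11)*(-3*(S(4) + N) + V) = ((-48 - 1) - 11)*(-3*(-3 + 0) + 8*I*√26) = (-49 - 11)*(-3*(-3) + 8*I*√26) = -60*(9 + 8*I*√26) = -540 - 480*I*√26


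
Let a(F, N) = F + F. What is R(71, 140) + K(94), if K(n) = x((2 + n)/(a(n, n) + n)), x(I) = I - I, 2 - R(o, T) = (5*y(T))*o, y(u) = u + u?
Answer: -99398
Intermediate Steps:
a(F, N) = 2*F
y(u) = 2*u
R(o, T) = 2 - 10*T*o (R(o, T) = 2 - 5*(2*T)*o = 2 - 10*T*o)
x(I) = 0
K(n) = 0
R(71, 140) + K(94) = (2 - 10*140*71) + 0 = (2 - 99400) + 0 = -99398 + 0 = -99398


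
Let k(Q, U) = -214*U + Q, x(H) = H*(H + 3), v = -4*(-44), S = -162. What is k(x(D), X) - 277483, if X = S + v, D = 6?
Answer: -280425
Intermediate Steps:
v = 176
X = 14 (X = -162 + 176 = 14)
x(H) = H*(3 + H)
k(Q, U) = Q - 214*U
k(x(D), X) - 277483 = (6*(3 + 6) - 214*14) - 277483 = (6*9 - 2996) - 277483 = (54 - 2996) - 277483 = -2942 - 277483 = -280425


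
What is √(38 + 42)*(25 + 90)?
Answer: 460*√5 ≈ 1028.6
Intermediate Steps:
√(38 + 42)*(25 + 90) = √80*115 = (4*√5)*115 = 460*√5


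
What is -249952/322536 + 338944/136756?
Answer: 2348100196/1378397913 ≈ 1.7035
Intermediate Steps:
-249952/322536 + 338944/136756 = -249952*1/322536 + 338944*(1/136756) = -31244/40317 + 84736/34189 = 2348100196/1378397913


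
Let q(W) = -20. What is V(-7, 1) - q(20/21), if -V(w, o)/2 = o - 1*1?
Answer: 20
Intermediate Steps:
V(w, o) = 2 - 2*o (V(w, o) = -2*(o - 1*1) = -2*(o - 1) = -2*(-1 + o) = 2 - 2*o)
V(-7, 1) - q(20/21) = (2 - 2*1) - 1*(-20) = (2 - 2) + 20 = 0 + 20 = 20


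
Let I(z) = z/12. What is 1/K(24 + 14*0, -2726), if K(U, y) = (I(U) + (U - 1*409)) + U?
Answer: -1/359 ≈ -0.0027855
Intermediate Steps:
I(z) = z/12 (I(z) = z*(1/12) = z/12)
K(U, y) = -409 + 25*U/12 (K(U, y) = (U/12 + (U - 1*409)) + U = (U/12 + (U - 409)) + U = (U/12 + (-409 + U)) + U = (-409 + 13*U/12) + U = -409 + 25*U/12)
1/K(24 + 14*0, -2726) = 1/(-409 + 25*(24 + 14*0)/12) = 1/(-409 + 25*(24 + 0)/12) = 1/(-409 + (25/12)*24) = 1/(-409 + 50) = 1/(-359) = -1/359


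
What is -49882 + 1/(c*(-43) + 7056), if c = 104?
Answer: -128895087/2584 ≈ -49882.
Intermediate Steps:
-49882 + 1/(c*(-43) + 7056) = -49882 + 1/(104*(-43) + 7056) = -49882 + 1/(-4472 + 7056) = -49882 + 1/2584 = -128895087/2584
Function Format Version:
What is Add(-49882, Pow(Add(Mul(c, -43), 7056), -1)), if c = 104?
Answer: Rational(-128895087, 2584) ≈ -49882.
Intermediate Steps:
Add(-49882, Pow(Add(Mul(c, -43), 7056), -1)) = Add(-49882, Pow(Add(Mul(104, -43), 7056), -1)) = Add(-49882, Pow(Add(-4472, 7056), -1)) = Add(-49882, Pow(2584, -1)) = Add(-49882, Rational(1, 2584)) = Rational(-128895087, 2584)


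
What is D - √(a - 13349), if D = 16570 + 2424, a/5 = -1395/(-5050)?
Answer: 18994 - I*√544636238/202 ≈ 18994.0 - 115.53*I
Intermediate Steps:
a = 279/202 (a = 5*(-1395/(-5050)) = 5*(-1395*(-1/5050)) = 5*(279/1010) = 279/202 ≈ 1.3812)
D = 18994
D - √(a - 13349) = 18994 - √(279/202 - 13349) = 18994 - √(-2696219/202) = 18994 - I*√544636238/202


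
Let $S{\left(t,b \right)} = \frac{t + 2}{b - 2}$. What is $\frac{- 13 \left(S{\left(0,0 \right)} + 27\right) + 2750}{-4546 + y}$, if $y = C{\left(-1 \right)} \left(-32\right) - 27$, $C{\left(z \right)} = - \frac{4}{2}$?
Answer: $- \frac{268}{501} \approx -0.53493$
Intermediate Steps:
$C{\left(z \right)} = -2$ ($C{\left(z \right)} = \left(-4\right) \frac{1}{2} = -2$)
$S{\left(t,b \right)} = \frac{2 + t}{-2 + b}$
$y = 37$ ($y = \left(-2\right) \left(-32\right) - 27 = 64 - 27 = 37$)
$\frac{- 13 \left(S{\left(0,0 \right)} + 27\right) + 2750}{-4546 + y} = \frac{- 13 \left(\frac{2 + 0}{-2 + 0} + 27\right) + 2750}{-4546 + 37} = \frac{- 13 \left(\frac{1}{-2} \cdot 2 + 27\right) + 2750}{-4509} = \left(- 13 \left(\left(- \frac{1}{2}\right) 2 + 27\right) + 2750\right) \left(- \frac{1}{4509}\right) = \left(- 13 \left(-1 + 27\right) + 2750\right) \left(- \frac{1}{4509}\right) = \left(\left(-13\right) 26 + 2750\right) \left(- \frac{1}{4509}\right) = \left(-338 + 2750\right) \left(- \frac{1}{4509}\right) = 2412 \left(- \frac{1}{4509}\right) = - \frac{268}{501}$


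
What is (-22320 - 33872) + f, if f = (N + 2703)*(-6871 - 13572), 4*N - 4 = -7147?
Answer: -75230135/4 ≈ -1.8808e+7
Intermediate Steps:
N = -7143/4 (N = 1 + (¼)*(-7147) = 1 - 7147/4 = -7143/4 ≈ -1785.8)
f = -75005367/4 (f = (-7143/4 + 2703)*(-6871 - 13572) = (3669/4)*(-20443) = -75005367/4 ≈ -1.8751e+7)
(-22320 - 33872) + f = (-22320 - 33872) - 75005367/4 = -56192 - 75005367/4 = -75230135/4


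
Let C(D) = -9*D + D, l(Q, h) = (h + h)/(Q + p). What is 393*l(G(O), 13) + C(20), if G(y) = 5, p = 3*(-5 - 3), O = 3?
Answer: -13258/19 ≈ -697.79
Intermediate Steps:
p = -24 (p = 3*(-8) = -24)
l(Q, h) = 2*h/(-24 + Q) (l(Q, h) = (h + h)/(Q - 24) = (2*h)/(-24 + Q) = 2*h/(-24 + Q))
C(D) = -8*D
393*l(G(O), 13) + C(20) = 393*(2*13/(-24 + 5)) - 8*20 = 393*(2*13/(-19)) - 160 = 393*(2*13*(-1/19)) - 160 = 393*(-26/19) - 160 = -10218/19 - 160 = -13258/19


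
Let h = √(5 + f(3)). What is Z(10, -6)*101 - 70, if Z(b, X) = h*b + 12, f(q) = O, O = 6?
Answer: 1142 + 1010*√11 ≈ 4491.8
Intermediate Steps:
f(q) = 6
h = √11 (h = √(5 + 6) = √11 ≈ 3.3166)
Z(b, X) = 12 + b*√11 (Z(b, X) = √11*b + 12 = b*√11 + 12 = 12 + b*√11)
Z(10, -6)*101 - 70 = (12 + 10*√11)*101 - 70 = (1212 + 1010*√11) - 70 = 1142 + 1010*√11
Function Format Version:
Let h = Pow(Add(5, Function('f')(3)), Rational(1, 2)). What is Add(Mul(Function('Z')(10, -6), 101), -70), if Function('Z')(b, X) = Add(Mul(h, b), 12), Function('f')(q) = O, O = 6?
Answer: Add(1142, Mul(1010, Pow(11, Rational(1, 2)))) ≈ 4491.8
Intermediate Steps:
Function('f')(q) = 6
h = Pow(11, Rational(1, 2)) (h = Pow(Add(5, 6), Rational(1, 2)) = Pow(11, Rational(1, 2)) ≈ 3.3166)
Function('Z')(b, X) = Add(12, Mul(b, Pow(11, Rational(1, 2)))) (Function('Z')(b, X) = Add(Mul(Pow(11, Rational(1, 2)), b), 12) = Add(Mul(b, Pow(11, Rational(1, 2))), 12) = Add(12, Mul(b, Pow(11, Rational(1, 2)))))
Add(Mul(Function('Z')(10, -6), 101), -70) = Add(Mul(Add(12, Mul(10, Pow(11, Rational(1, 2)))), 101), -70) = Add(Add(1212, Mul(1010, Pow(11, Rational(1, 2)))), -70) = Add(1142, Mul(1010, Pow(11, Rational(1, 2))))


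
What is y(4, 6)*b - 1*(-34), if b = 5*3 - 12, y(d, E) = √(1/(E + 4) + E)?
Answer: 34 + 3*√610/10 ≈ 41.409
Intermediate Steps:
y(d, E) = √(E + 1/(4 + E)) (y(d, E) = √(1/(4 + E) + E) = √(E + 1/(4 + E)))
b = 3 (b = 15 - 12 = 3)
y(4, 6)*b - 1*(-34) = √((1 + 6*(4 + 6))/(4 + 6))*3 - 1*(-34) = √((1 + 6*10)/10)*3 + 34 = √((1 + 60)/10)*3 + 34 = √((⅒)*61)*3 + 34 = √(61/10)*3 + 34 = (√610/10)*3 + 34 = 3*√610/10 + 34 = 34 + 3*√610/10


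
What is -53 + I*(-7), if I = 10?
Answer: -123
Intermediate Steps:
-53 + I*(-7) = -53 + 10*(-7) = -53 - 70 = -123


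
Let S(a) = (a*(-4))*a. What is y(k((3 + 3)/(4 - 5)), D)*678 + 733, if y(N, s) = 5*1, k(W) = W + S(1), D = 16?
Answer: 4123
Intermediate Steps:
S(a) = -4*a² (S(a) = (-4*a)*a = -4*a²)
k(W) = -4 + W (k(W) = W - 4*1² = W - 4*1 = W - 4 = -4 + W)
y(N, s) = 5
y(k((3 + 3)/(4 - 5)), D)*678 + 733 = 5*678 + 733 = 3390 + 733 = 4123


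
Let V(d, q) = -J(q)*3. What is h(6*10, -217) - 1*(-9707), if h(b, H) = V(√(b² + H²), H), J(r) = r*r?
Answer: -131560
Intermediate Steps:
J(r) = r²
V(d, q) = -3*q² (V(d, q) = -q²*3 = -3*q²)
h(b, H) = -3*H²
h(6*10, -217) - 1*(-9707) = -3*(-217)² - 1*(-9707) = -3*47089 + 9707 = -141267 + 9707 = -131560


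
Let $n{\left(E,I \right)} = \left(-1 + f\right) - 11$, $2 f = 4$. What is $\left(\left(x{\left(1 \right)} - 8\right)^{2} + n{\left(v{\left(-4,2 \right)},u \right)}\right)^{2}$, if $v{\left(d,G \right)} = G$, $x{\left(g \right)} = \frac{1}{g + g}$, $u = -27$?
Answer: $\frac{34225}{16} \approx 2139.1$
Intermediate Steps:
$x{\left(g \right)} = \frac{1}{2 g}$
$f = 2$ ($f = \frac{1}{2} \cdot 4 = 2$)
$n{\left(E,I \right)} = -10$ ($n{\left(E,I \right)} = \left(-1 + 2\right) - 11 = 1 - 11 = -10$)
$\left(\left(x{\left(1 \right)} - 8\right)^{2} + n{\left(v{\left(-4,2 \right)},u \right)}\right)^{2} = \left(\left(\frac{1}{2 \cdot 1} - 8\right)^{2} - 10\right)^{2} = \left(\left(\frac{1}{2} \cdot 1 - 8\right)^{2} - 10\right)^{2} = \left(\left(\frac{1}{2} - 8\right)^{2} - 10\right)^{2} = \left(\left(- \frac{15}{2}\right)^{2} - 10\right)^{2} = \left(\frac{225}{4} - 10\right)^{2} = \left(\frac{185}{4}\right)^{2} = \frac{34225}{16}$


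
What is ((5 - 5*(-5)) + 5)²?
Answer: 1225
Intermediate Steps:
((5 - 5*(-5)) + 5)² = ((5 + 25) + 5)² = (30 + 5)² = 35² = 1225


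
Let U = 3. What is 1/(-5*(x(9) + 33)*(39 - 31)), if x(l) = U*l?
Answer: -1/2400 ≈ -0.00041667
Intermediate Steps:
x(l) = 3*l
1/(-5*(x(9) + 33)*(39 - 31)) = 1/(-5*(3*9 + 33)*(39 - 31)) = 1/(-5*(27 + 33)*8) = 1/(-300*8) = 1/(-5*480) = 1/(-2400) = -1/2400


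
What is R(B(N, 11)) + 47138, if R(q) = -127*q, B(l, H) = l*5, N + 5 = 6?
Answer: 46503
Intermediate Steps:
N = 1 (N = -5 + 6 = 1)
B(l, H) = 5*l
R(B(N, 11)) + 47138 = -635 + 47138 = 46503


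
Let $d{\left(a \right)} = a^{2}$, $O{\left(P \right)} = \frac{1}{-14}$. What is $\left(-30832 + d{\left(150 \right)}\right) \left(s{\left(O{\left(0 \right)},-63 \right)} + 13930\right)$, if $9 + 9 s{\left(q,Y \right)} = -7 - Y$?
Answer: $- \frac{1044974444}{9} \approx -1.1611 \cdot 10^{8}$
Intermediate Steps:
$O{\left(P \right)} = - \frac{1}{14}$
$s{\left(q,Y \right)} = - \frac{16}{9} - \frac{Y}{9}$ ($s{\left(q,Y \right)} = -1 + \frac{-7 - Y}{9} = -1 - \left(\frac{7}{9} + \frac{Y}{9}\right) = - \frac{16}{9} - \frac{Y}{9}$)
$\left(-30832 + d{\left(150 \right)}\right) \left(s{\left(O{\left(0 \right)},-63 \right)} + 13930\right) = \left(-30832 + 150^{2}\right) \left(\left(- \frac{16}{9} - -7\right) + 13930\right) = \left(-30832 + 22500\right) \left(\left(- \frac{16}{9} + 7\right) + 13930\right) = - 8332 \left(\frac{47}{9} + 13930\right) = \left(-8332\right) \frac{125417}{9} = - \frac{1044974444}{9}$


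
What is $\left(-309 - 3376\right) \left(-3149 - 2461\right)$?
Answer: $20672850$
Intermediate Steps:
$\left(-309 - 3376\right) \left(-3149 - 2461\right) = \left(-3685\right) \left(-5610\right) = 20672850$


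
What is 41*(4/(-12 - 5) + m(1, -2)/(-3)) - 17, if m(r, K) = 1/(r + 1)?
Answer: -3415/102 ≈ -33.480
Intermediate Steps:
m(r, K) = 1/(1 + r)
41*(4/(-12 - 5) + m(1, -2)/(-3)) - 17 = 41*(4/(-12 - 5) + 1/((1 + 1)*(-3))) - 17 = 41*(4/(-17) - ⅓/2) - 17 = 41*(4*(-1/17) + (½)*(-⅓)) - 17 = 41*(-4/17 - ⅙) - 17 = 41*(-41/102) - 17 = -1681/102 - 17 = -3415/102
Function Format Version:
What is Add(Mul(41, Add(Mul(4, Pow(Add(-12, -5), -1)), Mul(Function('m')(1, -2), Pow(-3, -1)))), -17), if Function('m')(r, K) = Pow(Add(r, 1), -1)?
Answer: Rational(-3415, 102) ≈ -33.480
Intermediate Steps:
Function('m')(r, K) = Pow(Add(1, r), -1)
Add(Mul(41, Add(Mul(4, Pow(Add(-12, -5), -1)), Mul(Function('m')(1, -2), Pow(-3, -1)))), -17) = Add(Mul(41, Add(Mul(4, Pow(Add(-12, -5), -1)), Mul(Pow(Add(1, 1), -1), Pow(-3, -1)))), -17) = Add(Mul(41, Add(Mul(4, Pow(-17, -1)), Mul(Pow(2, -1), Rational(-1, 3)))), -17) = Add(Mul(41, Add(Mul(4, Rational(-1, 17)), Mul(Rational(1, 2), Rational(-1, 3)))), -17) = Add(Mul(41, Add(Rational(-4, 17), Rational(-1, 6))), -17) = Add(Mul(41, Rational(-41, 102)), -17) = Add(Rational(-1681, 102), -17) = Rational(-3415, 102)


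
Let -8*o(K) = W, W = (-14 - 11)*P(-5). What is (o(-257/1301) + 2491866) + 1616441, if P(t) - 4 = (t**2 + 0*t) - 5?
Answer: 4108382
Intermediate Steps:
P(t) = -1 + t**2 (P(t) = 4 + ((t**2 + 0*t) - 5) = 4 + ((t**2 + 0) - 5) = 4 + (t**2 - 5) = 4 + (-5 + t**2) = -1 + t**2)
W = -600 (W = (-14 - 11)*(-1 + (-5)**2) = -25*(-1 + 25) = -25*24 = -600)
o(K) = 75 (o(K) = -1/8*(-600) = 75)
(o(-257/1301) + 2491866) + 1616441 = (75 + 2491866) + 1616441 = 2491941 + 1616441 = 4108382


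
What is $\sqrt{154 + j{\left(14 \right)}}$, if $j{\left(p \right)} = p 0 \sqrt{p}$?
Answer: $\sqrt{154} \approx 12.41$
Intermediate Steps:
$j{\left(p \right)} = 0$ ($j{\left(p \right)} = p 0 = 0$)
$\sqrt{154 + j{\left(14 \right)}} = \sqrt{154 + 0} = \sqrt{154}$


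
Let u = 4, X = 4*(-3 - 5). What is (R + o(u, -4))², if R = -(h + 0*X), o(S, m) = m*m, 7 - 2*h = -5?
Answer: 100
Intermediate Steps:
h = 6 (h = 7/2 - ½*(-5) = 7/2 + 5/2 = 6)
X = -32 (X = 4*(-8) = -32)
o(S, m) = m²
R = -6 (R = -(6 + 0*(-32)) = -(6 + 0) = -1*6 = -6)
(R + o(u, -4))² = (-6 + (-4)²)² = (-6 + 16)² = 10² = 100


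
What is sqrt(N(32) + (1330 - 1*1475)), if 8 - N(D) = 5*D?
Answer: 3*I*sqrt(33) ≈ 17.234*I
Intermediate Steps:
N(D) = 8 - 5*D
sqrt(N(32) + (1330 - 1*1475)) = sqrt((8 - 5*32) + (1330 - 1*1475)) = sqrt((8 - 160) + (1330 - 1475)) = sqrt(-152 - 145) = sqrt(-297) = 3*I*sqrt(33)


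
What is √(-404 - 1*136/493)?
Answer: 2*I*√84999/29 ≈ 20.107*I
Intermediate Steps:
√(-404 - 1*136/493) = √(-404 - 136*1/493) = √(-404 - 8/29) = √(-11724/29) = 2*I*√84999/29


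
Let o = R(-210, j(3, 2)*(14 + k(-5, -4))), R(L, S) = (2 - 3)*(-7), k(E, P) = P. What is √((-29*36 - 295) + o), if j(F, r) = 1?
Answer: 6*I*√37 ≈ 36.497*I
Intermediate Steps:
R(L, S) = 7 (R(L, S) = -1*(-7) = 7)
o = 7
√((-29*36 - 295) + o) = √((-29*36 - 295) + 7) = √((-1044 - 295) + 7) = √(-1339 + 7) = √(-1332) = 6*I*√37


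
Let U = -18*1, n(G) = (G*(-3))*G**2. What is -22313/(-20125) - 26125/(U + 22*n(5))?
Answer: 710249509/166393500 ≈ 4.2685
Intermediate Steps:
n(G) = -3*G**3 (n(G) = (-3*G)*G**2 = -3*G**3)
U = -18
-22313/(-20125) - 26125/(U + 22*n(5)) = -22313/(-20125) - 26125/(-18 + 22*(-3*5**3)) = -22313*(-1/20125) - 26125/(-18 + 22*(-3*125)) = 22313/20125 - 26125/(-18 + 22*(-375)) = 22313/20125 - 26125/(-18 - 8250) = 22313/20125 - 26125/(-8268) = 22313/20125 - 26125*(-1/8268) = 22313/20125 + 26125/8268 = 710249509/166393500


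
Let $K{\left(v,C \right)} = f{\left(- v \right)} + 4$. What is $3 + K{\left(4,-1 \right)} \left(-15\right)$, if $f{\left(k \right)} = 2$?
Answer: $-87$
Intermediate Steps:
$K{\left(v,C \right)} = 6$ ($K{\left(v,C \right)} = 2 + 4 = 6$)
$3 + K{\left(4,-1 \right)} \left(-15\right) = 3 + 6 \left(-15\right) = 3 - 90 = -87$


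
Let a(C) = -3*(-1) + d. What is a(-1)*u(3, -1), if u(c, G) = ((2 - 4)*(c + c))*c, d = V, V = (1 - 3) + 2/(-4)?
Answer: -18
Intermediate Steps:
V = -5/2 (V = -2 + 2*(-1/4) = -2 - 1/2 = -5/2 ≈ -2.5000)
d = -5/2 ≈ -2.5000
u(c, G) = -4*c**2 (u(c, G) = (-4*c)*c = -4*c**2)
a(C) = 1/2 (a(C) = -3*(-1) - 5/2 = 3 - 5/2 = 1/2)
a(-1)*u(3, -1) = (-4*3**2)/2 = (-4*9)/2 = (1/2)*(-36) = -18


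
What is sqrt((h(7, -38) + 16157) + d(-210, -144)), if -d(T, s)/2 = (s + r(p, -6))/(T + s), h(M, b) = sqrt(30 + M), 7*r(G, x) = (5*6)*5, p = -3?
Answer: sqrt(2755765215 + 170569*sqrt(37))/413 ≈ 127.13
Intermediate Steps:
r(G, x) = 150/7 (r(G, x) = ((5*6)*5)/7 = (30*5)/7 = (1/7)*150 = 150/7)
d(T, s) = -2*(150/7 + s)/(T + s) (d(T, s) = -2*(s + 150/7)/(T + s) = -2*(150/7 + s)/(T + s))
sqrt((h(7, -38) + 16157) + d(-210, -144)) = sqrt((sqrt(30 + 7) + 16157) + (-300/7 - 2*(-144))/(-210 - 144)) = sqrt((sqrt(37) + 16157) + (-300/7 + 288)/(-354)) = sqrt((16157 + sqrt(37)) - 1/354*1716/7) = sqrt((16157 + sqrt(37)) - 286/413) = sqrt(6672555/413 + sqrt(37))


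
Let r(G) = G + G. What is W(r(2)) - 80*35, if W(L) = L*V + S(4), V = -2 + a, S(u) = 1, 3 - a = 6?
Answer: -2819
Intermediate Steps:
a = -3 (a = 3 - 1*6 = 3 - 6 = -3)
r(G) = 2*G
V = -5 (V = -2 - 3 = -5)
W(L) = 1 - 5*L (W(L) = L*(-5) + 1 = -5*L + 1 = 1 - 5*L)
W(r(2)) - 80*35 = (1 - 10*2) - 80*35 = (1 - 5*4) - 2800 = (1 - 20) - 2800 = -19 - 2800 = -2819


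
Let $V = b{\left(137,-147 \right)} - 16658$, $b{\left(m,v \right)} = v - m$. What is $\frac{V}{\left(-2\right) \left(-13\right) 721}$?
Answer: $- \frac{8471}{9373} \approx -0.90377$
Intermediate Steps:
$V = -16942$ ($V = \left(-147 - 137\right) - 16658 = -284 - 16658 = -16942$)
$\frac{V}{\left(-2\right) \left(-13\right) 721} = - \frac{16942}{\left(-2\right) \left(-13\right) 721} = - \frac{16942}{26 \cdot 721} = - \frac{16942}{18746} = \left(-16942\right) \frac{1}{18746} = - \frac{8471}{9373}$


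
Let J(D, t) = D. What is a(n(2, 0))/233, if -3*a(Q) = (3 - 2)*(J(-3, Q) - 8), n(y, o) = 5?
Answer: 11/699 ≈ 0.015737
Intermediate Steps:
a(Q) = 11/3 (a(Q) = -(3 - 2)*(-3 - 8)/3 = -(-11)/3 = -⅓*(-11) = 11/3)
a(n(2, 0))/233 = (11/3)/233 = (11/3)*(1/233) = 11/699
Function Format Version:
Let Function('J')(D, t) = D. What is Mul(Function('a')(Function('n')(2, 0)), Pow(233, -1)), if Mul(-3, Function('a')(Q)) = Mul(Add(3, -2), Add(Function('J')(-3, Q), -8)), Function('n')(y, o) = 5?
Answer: Rational(11, 699) ≈ 0.015737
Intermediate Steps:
Function('a')(Q) = Rational(11, 3) (Function('a')(Q) = Mul(Rational(-1, 3), Mul(Add(3, -2), Add(-3, -8))) = Mul(Rational(-1, 3), Mul(1, -11)) = Mul(Rational(-1, 3), -11) = Rational(11, 3))
Mul(Function('a')(Function('n')(2, 0)), Pow(233, -1)) = Mul(Rational(11, 3), Pow(233, -1)) = Mul(Rational(11, 3), Rational(1, 233)) = Rational(11, 699)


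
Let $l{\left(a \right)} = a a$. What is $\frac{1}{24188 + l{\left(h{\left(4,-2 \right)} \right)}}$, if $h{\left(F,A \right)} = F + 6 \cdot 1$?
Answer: $\frac{1}{24288} \approx 4.1173 \cdot 10^{-5}$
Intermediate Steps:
$h{\left(F,A \right)} = 6 + F$ ($h{\left(F,A \right)} = F + 6 = 6 + F$)
$l{\left(a \right)} = a^{2}$
$\frac{1}{24188 + l{\left(h{\left(4,-2 \right)} \right)}} = \frac{1}{24188 + \left(6 + 4\right)^{2}} = \frac{1}{24188 + 10^{2}} = \frac{1}{24188 + 100} = \frac{1}{24288}$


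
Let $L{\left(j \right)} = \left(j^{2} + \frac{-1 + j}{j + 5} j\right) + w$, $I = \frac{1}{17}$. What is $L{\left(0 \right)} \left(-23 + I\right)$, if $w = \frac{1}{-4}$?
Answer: $\frac{195}{34} \approx 5.7353$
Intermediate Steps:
$I = \frac{1}{17} \approx 0.058824$
$w = - \frac{1}{4} \approx -0.25$
$L{\left(j \right)} = - \frac{1}{4} + j^{2} + \frac{j \left(-1 + j\right)}{5 + j}$ ($L{\left(j \right)} = \left(j^{2} + \frac{-1 + j}{j + 5} j\right) - \frac{1}{4} = \left(j^{2} + \frac{-1 + j}{5 + j} j\right) - \frac{1}{4} = \left(j^{2} + \frac{j \left(-1 + j\right)}{5 + j}\right) - \frac{1}{4} = - \frac{1}{4} + j^{2} + \frac{j \left(-1 + j\right)}{5 + j}$)
$L{\left(0 \right)} \left(-23 + I\right) = \frac{-5 - 0 + 4 \cdot 0^{3} + 24 \cdot 0^{2}}{4 \left(5 + 0\right)} \left(-23 + \frac{1}{17}\right) = \frac{-5 + 0 + 4 \cdot 0 + 24 \cdot 0}{4 \cdot 5} \left(- \frac{390}{17}\right) = \frac{1}{4} \cdot \frac{1}{5} \left(-5 + 0 + 0 + 0\right) \left(- \frac{390}{17}\right) = \frac{1}{4} \cdot \frac{1}{5} \left(-5\right) \left(- \frac{390}{17}\right) = \left(- \frac{1}{4}\right) \left(- \frac{390}{17}\right) = \frac{195}{34}$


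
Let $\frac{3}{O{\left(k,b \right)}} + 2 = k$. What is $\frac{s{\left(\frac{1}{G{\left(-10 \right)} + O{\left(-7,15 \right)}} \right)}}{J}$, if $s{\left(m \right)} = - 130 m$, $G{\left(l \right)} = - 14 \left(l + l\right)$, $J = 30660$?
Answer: $- \frac{13}{857458} \approx -1.5161 \cdot 10^{-5}$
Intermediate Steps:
$O{\left(k,b \right)} = \frac{3}{-2 + k}$
$G{\left(l \right)} = - 28 l$ ($G{\left(l \right)} = - 14 \cdot 2 l = - 28 l$)
$\frac{s{\left(\frac{1}{G{\left(-10 \right)} + O{\left(-7,15 \right)}} \right)}}{J} = \frac{\left(-130\right) \frac{1}{\left(-28\right) \left(-10\right) + \frac{3}{-2 - 7}}}{30660} = - \frac{130}{280 + \frac{3}{-9}} \cdot \frac{1}{30660} = - \frac{130}{280 + 3 \left(- \frac{1}{9}\right)} \frac{1}{30660} = - \frac{130}{280 - \frac{1}{3}} \cdot \frac{1}{30660} = - \frac{130}{\frac{839}{3}} \cdot \frac{1}{30660} = \left(-130\right) \frac{3}{839} \cdot \frac{1}{30660} = \left(- \frac{390}{839}\right) \frac{1}{30660} = - \frac{13}{857458}$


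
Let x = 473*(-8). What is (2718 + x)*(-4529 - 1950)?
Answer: 6906614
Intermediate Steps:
x = -3784
(2718 + x)*(-4529 - 1950) = (2718 - 3784)*(-4529 - 1950) = -1066*(-6479) = 6906614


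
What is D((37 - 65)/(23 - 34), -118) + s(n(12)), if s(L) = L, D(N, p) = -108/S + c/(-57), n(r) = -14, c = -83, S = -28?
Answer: -3466/399 ≈ -8.6867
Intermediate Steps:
D(N, p) = 2120/399 (D(N, p) = -108/(-28) - 83/(-57) = -108*(-1/28) - 83*(-1/57) = 27/7 + 83/57 = 2120/399)
D((37 - 65)/(23 - 34), -118) + s(n(12)) = 2120/399 - 14 = -3466/399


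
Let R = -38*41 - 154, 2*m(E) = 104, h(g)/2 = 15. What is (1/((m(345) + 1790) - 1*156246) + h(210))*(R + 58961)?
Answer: 29464908959/17156 ≈ 1.7175e+6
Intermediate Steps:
h(g) = 30 (h(g) = 2*15 = 30)
m(E) = 52 (m(E) = (½)*104 = 52)
R = -1712 (R = -1558 - 154 = -1712)
(1/((m(345) + 1790) - 1*156246) + h(210))*(R + 58961) = (1/((52 + 1790) - 1*156246) + 30)*(-1712 + 58961) = (1/(1842 - 156246) + 30)*57249 = (1/(-154404) + 30)*57249 = (-1/154404 + 30)*57249 = (4632119/154404)*57249 = 29464908959/17156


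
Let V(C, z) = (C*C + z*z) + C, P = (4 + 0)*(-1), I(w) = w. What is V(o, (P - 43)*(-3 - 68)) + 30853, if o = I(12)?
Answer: 11166578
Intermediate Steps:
o = 12
P = -4 (P = 4*(-1) = -4)
V(C, z) = C + C**2 + z**2 (V(C, z) = (C**2 + z**2) + C = C + C**2 + z**2)
V(o, (P - 43)*(-3 - 68)) + 30853 = (12 + 12**2 + ((-4 - 43)*(-3 - 68))**2) + 30853 = (12 + 144 + (-47*(-71))**2) + 30853 = (12 + 144 + 3337**2) + 30853 = (12 + 144 + 11135569) + 30853 = 11135725 + 30853 = 11166578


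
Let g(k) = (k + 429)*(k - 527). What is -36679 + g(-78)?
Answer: -249034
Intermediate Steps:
g(k) = (-527 + k)*(429 + k) (g(k) = (429 + k)*(-527 + k) = (-527 + k)*(429 + k))
-36679 + g(-78) = -36679 + (-226083 + (-78)² - 98*(-78)) = -36679 + (-226083 + 6084 + 7644) = -36679 - 212355 = -249034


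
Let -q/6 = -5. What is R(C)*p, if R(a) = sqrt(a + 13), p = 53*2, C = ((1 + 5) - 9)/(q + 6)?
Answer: 53*sqrt(465)/3 ≈ 380.96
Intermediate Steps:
q = 30 (q = -6*(-5) = 30)
C = -1/12 (C = ((1 + 5) - 9)/(30 + 6) = (6 - 9)/36 = -3*1/36 = -1/12 ≈ -0.083333)
p = 106
R(a) = sqrt(13 + a)
R(C)*p = sqrt(13 - 1/12)*106 = sqrt(155/12)*106 = (sqrt(465)/6)*106 = 53*sqrt(465)/3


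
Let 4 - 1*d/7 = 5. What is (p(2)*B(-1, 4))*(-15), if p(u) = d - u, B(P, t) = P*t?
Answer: -540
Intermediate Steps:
d = -7 (d = 28 - 7*5 = 28 - 35 = -7)
p(u) = -7 - u
(p(2)*B(-1, 4))*(-15) = ((-7 - 1*2)*(-1*4))*(-15) = ((-7 - 2)*(-4))*(-15) = -9*(-4)*(-15) = 36*(-15) = -540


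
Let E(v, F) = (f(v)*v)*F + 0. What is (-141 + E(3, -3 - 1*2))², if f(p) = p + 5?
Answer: 68121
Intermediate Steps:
f(p) = 5 + p
E(v, F) = F*v*(5 + v) (E(v, F) = ((5 + v)*v)*F + 0 = (v*(5 + v))*F + 0 = F*v*(5 + v) + 0 = F*v*(5 + v))
(-141 + E(3, -3 - 1*2))² = (-141 + (-3 - 1*2)*3*(5 + 3))² = (-141 + (-3 - 2)*3*8)² = (-141 - 5*3*8)² = (-141 - 120)² = (-261)² = 68121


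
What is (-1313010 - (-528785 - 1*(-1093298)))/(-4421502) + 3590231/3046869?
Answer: 2399420019161/1496859708582 ≈ 1.6030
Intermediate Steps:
(-1313010 - (-528785 - 1*(-1093298)))/(-4421502) + 3590231/3046869 = (-1313010 - (-528785 + 1093298))*(-1/4421502) + 3590231*(1/3046869) = (-1313010 - 1*564513)*(-1/4421502) + 3590231/3046869 = (-1313010 - 564513)*(-1/4421502) + 3590231/3046869 = -1877523*(-1/4421502) + 3590231/3046869 = 625841/1473834 + 3590231/3046869 = 2399420019161/1496859708582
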